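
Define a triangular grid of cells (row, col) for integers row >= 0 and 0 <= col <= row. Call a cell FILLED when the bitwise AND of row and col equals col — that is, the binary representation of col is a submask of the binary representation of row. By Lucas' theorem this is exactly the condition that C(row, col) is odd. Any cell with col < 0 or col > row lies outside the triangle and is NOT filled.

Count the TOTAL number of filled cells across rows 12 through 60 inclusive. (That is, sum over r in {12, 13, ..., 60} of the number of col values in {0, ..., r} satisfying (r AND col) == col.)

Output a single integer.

r12=1100 pc2: +4 =4
r13=1101 pc3: +8 =12
r14=1110 pc3: +8 =20
r15=1111 pc4: +16 =36
r16=10000 pc1: +2 =38
r17=10001 pc2: +4 =42
r18=10010 pc2: +4 =46
r19=10011 pc3: +8 =54
r20=10100 pc2: +4 =58
r21=10101 pc3: +8 =66
r22=10110 pc3: +8 =74
r23=10111 pc4: +16 =90
r24=11000 pc2: +4 =94
r25=11001 pc3: +8 =102
r26=11010 pc3: +8 =110
r27=11011 pc4: +16 =126
r28=11100 pc3: +8 =134
r29=11101 pc4: +16 =150
r30=11110 pc4: +16 =166
r31=11111 pc5: +32 =198
r32=100000 pc1: +2 =200
r33=100001 pc2: +4 =204
r34=100010 pc2: +4 =208
r35=100011 pc3: +8 =216
r36=100100 pc2: +4 =220
r37=100101 pc3: +8 =228
r38=100110 pc3: +8 =236
r39=100111 pc4: +16 =252
r40=101000 pc2: +4 =256
r41=101001 pc3: +8 =264
r42=101010 pc3: +8 =272
r43=101011 pc4: +16 =288
r44=101100 pc3: +8 =296
r45=101101 pc4: +16 =312
r46=101110 pc4: +16 =328
r47=101111 pc5: +32 =360
r48=110000 pc2: +4 =364
r49=110001 pc3: +8 =372
r50=110010 pc3: +8 =380
r51=110011 pc4: +16 =396
r52=110100 pc3: +8 =404
r53=110101 pc4: +16 =420
r54=110110 pc4: +16 =436
r55=110111 pc5: +32 =468
r56=111000 pc3: +8 =476
r57=111001 pc4: +16 =492
r58=111010 pc4: +16 =508
r59=111011 pc5: +32 =540
r60=111100 pc4: +16 =556

Answer: 556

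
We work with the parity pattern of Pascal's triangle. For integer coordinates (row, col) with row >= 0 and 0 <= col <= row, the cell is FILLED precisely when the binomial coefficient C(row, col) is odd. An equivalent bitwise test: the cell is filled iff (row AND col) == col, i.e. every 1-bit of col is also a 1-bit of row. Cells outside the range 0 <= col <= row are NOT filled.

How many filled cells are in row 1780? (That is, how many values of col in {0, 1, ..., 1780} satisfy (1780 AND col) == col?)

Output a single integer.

Answer: 128

Derivation:
1780 in binary = 11011110100
popcount(1780) = number of 1-bits in 11011110100 = 7
A col c satisfies (1780 AND c) == c iff every set bit of c is also set in 1780; each of the 7 set bits of 1780 can independently be on or off in c.
count = 2^7 = 128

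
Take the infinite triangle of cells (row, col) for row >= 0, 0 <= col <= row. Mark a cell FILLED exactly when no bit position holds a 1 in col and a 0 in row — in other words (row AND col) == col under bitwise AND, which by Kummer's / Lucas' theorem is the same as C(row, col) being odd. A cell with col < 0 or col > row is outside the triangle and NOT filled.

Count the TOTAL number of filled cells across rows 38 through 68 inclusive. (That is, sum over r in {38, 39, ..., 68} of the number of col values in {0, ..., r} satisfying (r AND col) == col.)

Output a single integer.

r38=100110 pc3: +8 =8
r39=100111 pc4: +16 =24
r40=101000 pc2: +4 =28
r41=101001 pc3: +8 =36
r42=101010 pc3: +8 =44
r43=101011 pc4: +16 =60
r44=101100 pc3: +8 =68
r45=101101 pc4: +16 =84
r46=101110 pc4: +16 =100
r47=101111 pc5: +32 =132
r48=110000 pc2: +4 =136
r49=110001 pc3: +8 =144
r50=110010 pc3: +8 =152
r51=110011 pc4: +16 =168
r52=110100 pc3: +8 =176
r53=110101 pc4: +16 =192
r54=110110 pc4: +16 =208
r55=110111 pc5: +32 =240
r56=111000 pc3: +8 =248
r57=111001 pc4: +16 =264
r58=111010 pc4: +16 =280
r59=111011 pc5: +32 =312
r60=111100 pc4: +16 =328
r61=111101 pc5: +32 =360
r62=111110 pc5: +32 =392
r63=111111 pc6: +64 =456
r64=1000000 pc1: +2 =458
r65=1000001 pc2: +4 =462
r66=1000010 pc2: +4 =466
r67=1000011 pc3: +8 =474
r68=1000100 pc2: +4 =478

Answer: 478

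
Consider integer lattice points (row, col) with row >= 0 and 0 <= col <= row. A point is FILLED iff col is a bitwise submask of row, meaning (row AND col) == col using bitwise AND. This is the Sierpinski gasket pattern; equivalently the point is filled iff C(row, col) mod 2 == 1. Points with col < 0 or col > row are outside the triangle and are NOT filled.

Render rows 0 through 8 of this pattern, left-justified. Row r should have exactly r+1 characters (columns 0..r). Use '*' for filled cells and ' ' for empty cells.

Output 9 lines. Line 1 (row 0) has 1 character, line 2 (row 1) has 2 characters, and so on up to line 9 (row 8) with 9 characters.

r0=0: *
r1=1: **
r2=10: * *
r3=11: ****
r4=100: *   *
r5=101: **  **
r6=110: * * * *
r7=111: ********
r8=1000: *       *

Answer: *
**
* *
****
*   *
**  **
* * * *
********
*       *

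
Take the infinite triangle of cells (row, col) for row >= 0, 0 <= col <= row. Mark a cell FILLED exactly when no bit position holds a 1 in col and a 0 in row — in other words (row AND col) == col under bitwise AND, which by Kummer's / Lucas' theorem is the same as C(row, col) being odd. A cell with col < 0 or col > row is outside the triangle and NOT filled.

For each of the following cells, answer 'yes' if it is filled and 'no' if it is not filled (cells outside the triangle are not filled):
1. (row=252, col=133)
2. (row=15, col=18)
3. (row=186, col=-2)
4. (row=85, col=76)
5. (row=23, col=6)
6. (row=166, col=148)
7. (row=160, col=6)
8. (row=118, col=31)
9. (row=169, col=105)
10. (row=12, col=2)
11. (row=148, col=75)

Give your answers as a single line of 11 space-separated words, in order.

Answer: no no no no yes no no no no no no

Derivation:
(252,133): row=0b11111100, col=0b10000101, row AND col = 0b10000100 = 132; 132 != 133 -> empty
(15,18): col outside [0, 15] -> not filled
(186,-2): col outside [0, 186] -> not filled
(85,76): row=0b1010101, col=0b1001100, row AND col = 0b1000100 = 68; 68 != 76 -> empty
(23,6): row=0b10111, col=0b110, row AND col = 0b110 = 6; 6 == 6 -> filled
(166,148): row=0b10100110, col=0b10010100, row AND col = 0b10000100 = 132; 132 != 148 -> empty
(160,6): row=0b10100000, col=0b110, row AND col = 0b0 = 0; 0 != 6 -> empty
(118,31): row=0b1110110, col=0b11111, row AND col = 0b10110 = 22; 22 != 31 -> empty
(169,105): row=0b10101001, col=0b1101001, row AND col = 0b101001 = 41; 41 != 105 -> empty
(12,2): row=0b1100, col=0b10, row AND col = 0b0 = 0; 0 != 2 -> empty
(148,75): row=0b10010100, col=0b1001011, row AND col = 0b0 = 0; 0 != 75 -> empty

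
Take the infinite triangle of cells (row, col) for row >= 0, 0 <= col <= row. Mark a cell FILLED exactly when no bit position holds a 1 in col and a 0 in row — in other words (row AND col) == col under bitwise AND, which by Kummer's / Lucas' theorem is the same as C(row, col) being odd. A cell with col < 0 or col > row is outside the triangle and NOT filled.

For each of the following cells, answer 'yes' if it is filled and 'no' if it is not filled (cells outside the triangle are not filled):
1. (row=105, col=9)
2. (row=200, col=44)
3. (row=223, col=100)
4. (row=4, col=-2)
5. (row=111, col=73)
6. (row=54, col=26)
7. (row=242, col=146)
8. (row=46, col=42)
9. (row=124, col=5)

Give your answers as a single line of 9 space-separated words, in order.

(105,9): row=0b1101001, col=0b1001, row AND col = 0b1001 = 9; 9 == 9 -> filled
(200,44): row=0b11001000, col=0b101100, row AND col = 0b1000 = 8; 8 != 44 -> empty
(223,100): row=0b11011111, col=0b1100100, row AND col = 0b1000100 = 68; 68 != 100 -> empty
(4,-2): col outside [0, 4] -> not filled
(111,73): row=0b1101111, col=0b1001001, row AND col = 0b1001001 = 73; 73 == 73 -> filled
(54,26): row=0b110110, col=0b11010, row AND col = 0b10010 = 18; 18 != 26 -> empty
(242,146): row=0b11110010, col=0b10010010, row AND col = 0b10010010 = 146; 146 == 146 -> filled
(46,42): row=0b101110, col=0b101010, row AND col = 0b101010 = 42; 42 == 42 -> filled
(124,5): row=0b1111100, col=0b101, row AND col = 0b100 = 4; 4 != 5 -> empty

Answer: yes no no no yes no yes yes no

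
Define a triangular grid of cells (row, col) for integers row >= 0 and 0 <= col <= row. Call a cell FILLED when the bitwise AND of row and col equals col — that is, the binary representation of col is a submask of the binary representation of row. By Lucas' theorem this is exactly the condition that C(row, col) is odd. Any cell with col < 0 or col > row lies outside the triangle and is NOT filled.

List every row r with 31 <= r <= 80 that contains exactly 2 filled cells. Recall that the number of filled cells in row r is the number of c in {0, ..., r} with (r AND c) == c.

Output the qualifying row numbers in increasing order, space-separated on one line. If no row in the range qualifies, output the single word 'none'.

Row r has 2^popcount(r) filled cells, so we need popcount(r) = log2(2) = 1.
Scan r = 31..80 and keep those with exactly 1 one-bits:
r=31=11111 popcount=5 -> skip
r=32=100000 popcount=1 -> KEEP
r=33=100001 popcount=2 -> skip
r=34=100010 popcount=2 -> skip
r=35=100011 popcount=3 -> skip
r=36=100100 popcount=2 -> skip
r=37=100101 popcount=3 -> skip
r=38=100110 popcount=3 -> skip
r=39=100111 popcount=4 -> skip
r=40=101000 popcount=2 -> skip
r=41=101001 popcount=3 -> skip
r=42=101010 popcount=3 -> skip
r=43=101011 popcount=4 -> skip
r=44=101100 popcount=3 -> skip
r=45=101101 popcount=4 -> skip
r=46=101110 popcount=4 -> skip
r=47=101111 popcount=5 -> skip
r=48=110000 popcount=2 -> skip
r=49=110001 popcount=3 -> skip
r=50=110010 popcount=3 -> skip
r=51=110011 popcount=4 -> skip
r=52=110100 popcount=3 -> skip
r=53=110101 popcount=4 -> skip
r=54=110110 popcount=4 -> skip
r=55=110111 popcount=5 -> skip
r=56=111000 popcount=3 -> skip
r=57=111001 popcount=4 -> skip
r=58=111010 popcount=4 -> skip
r=59=111011 popcount=5 -> skip
r=60=111100 popcount=4 -> skip
r=61=111101 popcount=5 -> skip
r=62=111110 popcount=5 -> skip
r=63=111111 popcount=6 -> skip
r=64=1000000 popcount=1 -> KEEP
r=65=1000001 popcount=2 -> skip
r=66=1000010 popcount=2 -> skip
r=67=1000011 popcount=3 -> skip
r=68=1000100 popcount=2 -> skip
r=69=1000101 popcount=3 -> skip
r=70=1000110 popcount=3 -> skip
r=71=1000111 popcount=4 -> skip
r=72=1001000 popcount=2 -> skip
r=73=1001001 popcount=3 -> skip
r=74=1001010 popcount=3 -> skip
r=75=1001011 popcount=4 -> skip
r=76=1001100 popcount=3 -> skip
r=77=1001101 popcount=4 -> skip
r=78=1001110 popcount=4 -> skip
r=79=1001111 popcount=5 -> skip
r=80=1010000 popcount=2 -> skip
Kept rows: 32 64

Answer: 32 64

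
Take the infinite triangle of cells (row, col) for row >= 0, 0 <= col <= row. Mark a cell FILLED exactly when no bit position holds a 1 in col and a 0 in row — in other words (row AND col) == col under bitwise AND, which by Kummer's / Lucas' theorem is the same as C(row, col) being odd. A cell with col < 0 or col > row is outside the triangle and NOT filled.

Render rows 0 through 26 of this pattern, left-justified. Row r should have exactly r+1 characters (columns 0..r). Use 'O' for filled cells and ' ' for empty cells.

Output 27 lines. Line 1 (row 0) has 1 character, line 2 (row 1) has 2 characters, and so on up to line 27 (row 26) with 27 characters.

r0=0: O
r1=1: OO
r2=10: O O
r3=11: OOOO
r4=100: O   O
r5=101: OO  OO
r6=110: O O O O
r7=111: OOOOOOOO
r8=1000: O       O
r9=1001: OO      OO
r10=1010: O O     O O
r11=1011: OOOO    OOOO
r12=1100: O   O   O   O
r13=1101: OO  OO  OO  OO
r14=1110: O O O O O O O O
r15=1111: OOOOOOOOOOOOOOOO
r16=10000: O               O
r17=10001: OO              OO
r18=10010: O O             O O
r19=10011: OOOO            OOOO
r20=10100: O   O           O   O
r21=10101: OO  OO          OO  OO
r22=10110: O O O O         O O O O
r23=10111: OOOOOOOO        OOOOOOOO
r24=11000: O       O       O       O
r25=11001: OO      OO      OO      OO
r26=11010: O O     O O     O O     O O

Answer: O
OO
O O
OOOO
O   O
OO  OO
O O O O
OOOOOOOO
O       O
OO      OO
O O     O O
OOOO    OOOO
O   O   O   O
OO  OO  OO  OO
O O O O O O O O
OOOOOOOOOOOOOOOO
O               O
OO              OO
O O             O O
OOOO            OOOO
O   O           O   O
OO  OO          OO  OO
O O O O         O O O O
OOOOOOOO        OOOOOOOO
O       O       O       O
OO      OO      OO      OO
O O     O O     O O     O O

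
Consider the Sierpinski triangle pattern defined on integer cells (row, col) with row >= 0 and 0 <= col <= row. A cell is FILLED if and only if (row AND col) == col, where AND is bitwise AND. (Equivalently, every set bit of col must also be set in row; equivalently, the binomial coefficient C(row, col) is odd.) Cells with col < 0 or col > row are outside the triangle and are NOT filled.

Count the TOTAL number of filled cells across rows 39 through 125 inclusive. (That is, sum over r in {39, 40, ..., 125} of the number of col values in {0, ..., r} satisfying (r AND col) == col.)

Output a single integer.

r39=100111 pc4: +16 =16
r40=101000 pc2: +4 =20
r41=101001 pc3: +8 =28
r42=101010 pc3: +8 =36
r43=101011 pc4: +16 =52
r44=101100 pc3: +8 =60
r45=101101 pc4: +16 =76
r46=101110 pc4: +16 =92
r47=101111 pc5: +32 =124
r48=110000 pc2: +4 =128
r49=110001 pc3: +8 =136
r50=110010 pc3: +8 =144
r51=110011 pc4: +16 =160
r52=110100 pc3: +8 =168
r53=110101 pc4: +16 =184
r54=110110 pc4: +16 =200
r55=110111 pc5: +32 =232
r56=111000 pc3: +8 =240
r57=111001 pc4: +16 =256
r58=111010 pc4: +16 =272
r59=111011 pc5: +32 =304
r60=111100 pc4: +16 =320
r61=111101 pc5: +32 =352
r62=111110 pc5: +32 =384
r63=111111 pc6: +64 =448
r64=1000000 pc1: +2 =450
r65=1000001 pc2: +4 =454
r66=1000010 pc2: +4 =458
r67=1000011 pc3: +8 =466
r68=1000100 pc2: +4 =470
r69=1000101 pc3: +8 =478
r70=1000110 pc3: +8 =486
r71=1000111 pc4: +16 =502
r72=1001000 pc2: +4 =506
r73=1001001 pc3: +8 =514
r74=1001010 pc3: +8 =522
r75=1001011 pc4: +16 =538
r76=1001100 pc3: +8 =546
r77=1001101 pc4: +16 =562
r78=1001110 pc4: +16 =578
r79=1001111 pc5: +32 =610
r80=1010000 pc2: +4 =614
r81=1010001 pc3: +8 =622
r82=1010010 pc3: +8 =630
r83=1010011 pc4: +16 =646
r84=1010100 pc3: +8 =654
r85=1010101 pc4: +16 =670
r86=1010110 pc4: +16 =686
r87=1010111 pc5: +32 =718
r88=1011000 pc3: +8 =726
r89=1011001 pc4: +16 =742
r90=1011010 pc4: +16 =758
r91=1011011 pc5: +32 =790
r92=1011100 pc4: +16 =806
r93=1011101 pc5: +32 =838
r94=1011110 pc5: +32 =870
r95=1011111 pc6: +64 =934
r96=1100000 pc2: +4 =938
r97=1100001 pc3: +8 =946
r98=1100010 pc3: +8 =954
r99=1100011 pc4: +16 =970
r100=1100100 pc3: +8 =978
r101=1100101 pc4: +16 =994
r102=1100110 pc4: +16 =1010
r103=1100111 pc5: +32 =1042
r104=1101000 pc3: +8 =1050
r105=1101001 pc4: +16 =1066
r106=1101010 pc4: +16 =1082
r107=1101011 pc5: +32 =1114
r108=1101100 pc4: +16 =1130
r109=1101101 pc5: +32 =1162
r110=1101110 pc5: +32 =1194
r111=1101111 pc6: +64 =1258
r112=1110000 pc3: +8 =1266
r113=1110001 pc4: +16 =1282
r114=1110010 pc4: +16 =1298
r115=1110011 pc5: +32 =1330
r116=1110100 pc4: +16 =1346
r117=1110101 pc5: +32 =1378
r118=1110110 pc5: +32 =1410
r119=1110111 pc6: +64 =1474
r120=1111000 pc4: +16 =1490
r121=1111001 pc5: +32 =1522
r122=1111010 pc5: +32 =1554
r123=1111011 pc6: +64 =1618
r124=1111100 pc5: +32 =1650
r125=1111101 pc6: +64 =1714

Answer: 1714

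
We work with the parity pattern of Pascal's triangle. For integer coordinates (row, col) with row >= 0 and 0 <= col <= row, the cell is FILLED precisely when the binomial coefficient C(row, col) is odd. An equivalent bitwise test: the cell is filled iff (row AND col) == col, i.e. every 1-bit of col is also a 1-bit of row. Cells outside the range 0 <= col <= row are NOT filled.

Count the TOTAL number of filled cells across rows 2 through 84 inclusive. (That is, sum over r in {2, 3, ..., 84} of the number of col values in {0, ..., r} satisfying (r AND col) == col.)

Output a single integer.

Answer: 932

Derivation:
r2=10 pc1: +2 =2
r3=11 pc2: +4 =6
r4=100 pc1: +2 =8
r5=101 pc2: +4 =12
r6=110 pc2: +4 =16
r7=111 pc3: +8 =24
r8=1000 pc1: +2 =26
r9=1001 pc2: +4 =30
r10=1010 pc2: +4 =34
r11=1011 pc3: +8 =42
r12=1100 pc2: +4 =46
r13=1101 pc3: +8 =54
r14=1110 pc3: +8 =62
r15=1111 pc4: +16 =78
r16=10000 pc1: +2 =80
r17=10001 pc2: +4 =84
r18=10010 pc2: +4 =88
r19=10011 pc3: +8 =96
r20=10100 pc2: +4 =100
r21=10101 pc3: +8 =108
r22=10110 pc3: +8 =116
r23=10111 pc4: +16 =132
r24=11000 pc2: +4 =136
r25=11001 pc3: +8 =144
r26=11010 pc3: +8 =152
r27=11011 pc4: +16 =168
r28=11100 pc3: +8 =176
r29=11101 pc4: +16 =192
r30=11110 pc4: +16 =208
r31=11111 pc5: +32 =240
r32=100000 pc1: +2 =242
r33=100001 pc2: +4 =246
r34=100010 pc2: +4 =250
r35=100011 pc3: +8 =258
r36=100100 pc2: +4 =262
r37=100101 pc3: +8 =270
r38=100110 pc3: +8 =278
r39=100111 pc4: +16 =294
r40=101000 pc2: +4 =298
r41=101001 pc3: +8 =306
r42=101010 pc3: +8 =314
r43=101011 pc4: +16 =330
r44=101100 pc3: +8 =338
r45=101101 pc4: +16 =354
r46=101110 pc4: +16 =370
r47=101111 pc5: +32 =402
r48=110000 pc2: +4 =406
r49=110001 pc3: +8 =414
r50=110010 pc3: +8 =422
r51=110011 pc4: +16 =438
r52=110100 pc3: +8 =446
r53=110101 pc4: +16 =462
r54=110110 pc4: +16 =478
r55=110111 pc5: +32 =510
r56=111000 pc3: +8 =518
r57=111001 pc4: +16 =534
r58=111010 pc4: +16 =550
r59=111011 pc5: +32 =582
r60=111100 pc4: +16 =598
r61=111101 pc5: +32 =630
r62=111110 pc5: +32 =662
r63=111111 pc6: +64 =726
r64=1000000 pc1: +2 =728
r65=1000001 pc2: +4 =732
r66=1000010 pc2: +4 =736
r67=1000011 pc3: +8 =744
r68=1000100 pc2: +4 =748
r69=1000101 pc3: +8 =756
r70=1000110 pc3: +8 =764
r71=1000111 pc4: +16 =780
r72=1001000 pc2: +4 =784
r73=1001001 pc3: +8 =792
r74=1001010 pc3: +8 =800
r75=1001011 pc4: +16 =816
r76=1001100 pc3: +8 =824
r77=1001101 pc4: +16 =840
r78=1001110 pc4: +16 =856
r79=1001111 pc5: +32 =888
r80=1010000 pc2: +4 =892
r81=1010001 pc3: +8 =900
r82=1010010 pc3: +8 =908
r83=1010011 pc4: +16 =924
r84=1010100 pc3: +8 =932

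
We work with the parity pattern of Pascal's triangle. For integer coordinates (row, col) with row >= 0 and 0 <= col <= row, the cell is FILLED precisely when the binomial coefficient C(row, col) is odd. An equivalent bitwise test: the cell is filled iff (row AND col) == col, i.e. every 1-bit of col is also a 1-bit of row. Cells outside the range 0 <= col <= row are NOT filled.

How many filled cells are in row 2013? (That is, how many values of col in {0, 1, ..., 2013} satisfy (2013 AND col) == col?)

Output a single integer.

Answer: 512

Derivation:
2013 in binary = 11111011101
popcount(2013) = number of 1-bits in 11111011101 = 9
A col c satisfies (2013 AND c) == c iff every set bit of c is also set in 2013; each of the 9 set bits of 2013 can independently be on or off in c.
count = 2^9 = 512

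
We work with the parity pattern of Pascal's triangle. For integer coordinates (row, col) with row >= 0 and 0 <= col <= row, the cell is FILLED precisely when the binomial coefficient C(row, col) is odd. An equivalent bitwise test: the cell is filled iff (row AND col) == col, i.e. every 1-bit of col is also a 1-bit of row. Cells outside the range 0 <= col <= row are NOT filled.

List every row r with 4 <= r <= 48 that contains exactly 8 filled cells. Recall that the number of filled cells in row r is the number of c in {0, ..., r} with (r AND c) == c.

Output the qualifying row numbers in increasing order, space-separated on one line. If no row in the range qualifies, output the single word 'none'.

Row r has 2^popcount(r) filled cells, so we need popcount(r) = log2(8) = 3.
Scan r = 4..48 and keep those with exactly 3 one-bits:
r=4=100 popcount=1 -> skip
r=5=101 popcount=2 -> skip
r=6=110 popcount=2 -> skip
r=7=111 popcount=3 -> KEEP
r=8=1000 popcount=1 -> skip
r=9=1001 popcount=2 -> skip
r=10=1010 popcount=2 -> skip
r=11=1011 popcount=3 -> KEEP
r=12=1100 popcount=2 -> skip
r=13=1101 popcount=3 -> KEEP
r=14=1110 popcount=3 -> KEEP
r=15=1111 popcount=4 -> skip
r=16=10000 popcount=1 -> skip
r=17=10001 popcount=2 -> skip
r=18=10010 popcount=2 -> skip
r=19=10011 popcount=3 -> KEEP
r=20=10100 popcount=2 -> skip
r=21=10101 popcount=3 -> KEEP
r=22=10110 popcount=3 -> KEEP
r=23=10111 popcount=4 -> skip
r=24=11000 popcount=2 -> skip
r=25=11001 popcount=3 -> KEEP
r=26=11010 popcount=3 -> KEEP
r=27=11011 popcount=4 -> skip
r=28=11100 popcount=3 -> KEEP
r=29=11101 popcount=4 -> skip
r=30=11110 popcount=4 -> skip
r=31=11111 popcount=5 -> skip
r=32=100000 popcount=1 -> skip
r=33=100001 popcount=2 -> skip
r=34=100010 popcount=2 -> skip
r=35=100011 popcount=3 -> KEEP
r=36=100100 popcount=2 -> skip
r=37=100101 popcount=3 -> KEEP
r=38=100110 popcount=3 -> KEEP
r=39=100111 popcount=4 -> skip
r=40=101000 popcount=2 -> skip
r=41=101001 popcount=3 -> KEEP
r=42=101010 popcount=3 -> KEEP
r=43=101011 popcount=4 -> skip
r=44=101100 popcount=3 -> KEEP
r=45=101101 popcount=4 -> skip
r=46=101110 popcount=4 -> skip
r=47=101111 popcount=5 -> skip
r=48=110000 popcount=2 -> skip
Kept rows: 7 11 13 14 19 21 22 25 26 28 35 37 38 41 42 44

Answer: 7 11 13 14 19 21 22 25 26 28 35 37 38 41 42 44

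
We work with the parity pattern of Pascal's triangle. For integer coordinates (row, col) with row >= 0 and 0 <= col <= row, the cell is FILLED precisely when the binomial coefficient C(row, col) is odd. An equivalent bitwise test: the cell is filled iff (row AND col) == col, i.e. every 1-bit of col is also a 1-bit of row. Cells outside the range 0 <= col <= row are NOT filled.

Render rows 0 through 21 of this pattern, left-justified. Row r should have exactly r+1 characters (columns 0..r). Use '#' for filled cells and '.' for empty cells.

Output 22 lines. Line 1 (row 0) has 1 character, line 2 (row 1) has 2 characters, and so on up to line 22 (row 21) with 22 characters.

Answer: #
##
#.#
####
#...#
##..##
#.#.#.#
########
#.......#
##......##
#.#.....#.#
####....####
#...#...#...#
##..##..##..##
#.#.#.#.#.#.#.#
################
#...............#
##..............##
#.#.............#.#
####............####
#...#...........#...#
##..##..........##..##

Derivation:
r0=0: #
r1=1: ##
r2=10: #.#
r3=11: ####
r4=100: #...#
r5=101: ##..##
r6=110: #.#.#.#
r7=111: ########
r8=1000: #.......#
r9=1001: ##......##
r10=1010: #.#.....#.#
r11=1011: ####....####
r12=1100: #...#...#...#
r13=1101: ##..##..##..##
r14=1110: #.#.#.#.#.#.#.#
r15=1111: ################
r16=10000: #...............#
r17=10001: ##..............##
r18=10010: #.#.............#.#
r19=10011: ####............####
r20=10100: #...#...........#...#
r21=10101: ##..##..........##..##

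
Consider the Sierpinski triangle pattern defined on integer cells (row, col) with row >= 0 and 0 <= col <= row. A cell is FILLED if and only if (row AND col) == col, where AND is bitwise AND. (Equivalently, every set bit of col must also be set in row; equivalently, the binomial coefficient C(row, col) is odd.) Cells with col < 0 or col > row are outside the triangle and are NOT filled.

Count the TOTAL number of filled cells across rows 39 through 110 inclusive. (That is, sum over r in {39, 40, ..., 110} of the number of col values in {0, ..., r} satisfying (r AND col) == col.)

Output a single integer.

Answer: 1194

Derivation:
r39=100111 pc4: +16 =16
r40=101000 pc2: +4 =20
r41=101001 pc3: +8 =28
r42=101010 pc3: +8 =36
r43=101011 pc4: +16 =52
r44=101100 pc3: +8 =60
r45=101101 pc4: +16 =76
r46=101110 pc4: +16 =92
r47=101111 pc5: +32 =124
r48=110000 pc2: +4 =128
r49=110001 pc3: +8 =136
r50=110010 pc3: +8 =144
r51=110011 pc4: +16 =160
r52=110100 pc3: +8 =168
r53=110101 pc4: +16 =184
r54=110110 pc4: +16 =200
r55=110111 pc5: +32 =232
r56=111000 pc3: +8 =240
r57=111001 pc4: +16 =256
r58=111010 pc4: +16 =272
r59=111011 pc5: +32 =304
r60=111100 pc4: +16 =320
r61=111101 pc5: +32 =352
r62=111110 pc5: +32 =384
r63=111111 pc6: +64 =448
r64=1000000 pc1: +2 =450
r65=1000001 pc2: +4 =454
r66=1000010 pc2: +4 =458
r67=1000011 pc3: +8 =466
r68=1000100 pc2: +4 =470
r69=1000101 pc3: +8 =478
r70=1000110 pc3: +8 =486
r71=1000111 pc4: +16 =502
r72=1001000 pc2: +4 =506
r73=1001001 pc3: +8 =514
r74=1001010 pc3: +8 =522
r75=1001011 pc4: +16 =538
r76=1001100 pc3: +8 =546
r77=1001101 pc4: +16 =562
r78=1001110 pc4: +16 =578
r79=1001111 pc5: +32 =610
r80=1010000 pc2: +4 =614
r81=1010001 pc3: +8 =622
r82=1010010 pc3: +8 =630
r83=1010011 pc4: +16 =646
r84=1010100 pc3: +8 =654
r85=1010101 pc4: +16 =670
r86=1010110 pc4: +16 =686
r87=1010111 pc5: +32 =718
r88=1011000 pc3: +8 =726
r89=1011001 pc4: +16 =742
r90=1011010 pc4: +16 =758
r91=1011011 pc5: +32 =790
r92=1011100 pc4: +16 =806
r93=1011101 pc5: +32 =838
r94=1011110 pc5: +32 =870
r95=1011111 pc6: +64 =934
r96=1100000 pc2: +4 =938
r97=1100001 pc3: +8 =946
r98=1100010 pc3: +8 =954
r99=1100011 pc4: +16 =970
r100=1100100 pc3: +8 =978
r101=1100101 pc4: +16 =994
r102=1100110 pc4: +16 =1010
r103=1100111 pc5: +32 =1042
r104=1101000 pc3: +8 =1050
r105=1101001 pc4: +16 =1066
r106=1101010 pc4: +16 =1082
r107=1101011 pc5: +32 =1114
r108=1101100 pc4: +16 =1130
r109=1101101 pc5: +32 =1162
r110=1101110 pc5: +32 =1194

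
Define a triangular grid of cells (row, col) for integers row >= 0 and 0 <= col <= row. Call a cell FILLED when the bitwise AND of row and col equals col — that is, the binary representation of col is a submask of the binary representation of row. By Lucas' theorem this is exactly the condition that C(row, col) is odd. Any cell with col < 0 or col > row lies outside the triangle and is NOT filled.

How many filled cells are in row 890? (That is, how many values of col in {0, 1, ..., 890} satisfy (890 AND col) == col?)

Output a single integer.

890 in binary = 1101111010
popcount(890) = number of 1-bits in 1101111010 = 7
A col c satisfies (890 AND c) == c iff every set bit of c is also set in 890; each of the 7 set bits of 890 can independently be on or off in c.
count = 2^7 = 128

Answer: 128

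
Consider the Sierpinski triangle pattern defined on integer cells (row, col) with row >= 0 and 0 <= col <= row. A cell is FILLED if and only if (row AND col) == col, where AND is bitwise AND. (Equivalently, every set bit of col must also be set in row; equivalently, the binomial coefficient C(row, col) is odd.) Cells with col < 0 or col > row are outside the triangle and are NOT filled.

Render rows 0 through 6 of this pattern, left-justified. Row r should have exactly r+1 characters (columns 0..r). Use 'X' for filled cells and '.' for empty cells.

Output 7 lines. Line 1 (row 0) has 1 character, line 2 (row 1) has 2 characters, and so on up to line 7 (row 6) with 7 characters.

Answer: X
XX
X.X
XXXX
X...X
XX..XX
X.X.X.X

Derivation:
r0=0: X
r1=1: XX
r2=10: X.X
r3=11: XXXX
r4=100: X...X
r5=101: XX..XX
r6=110: X.X.X.X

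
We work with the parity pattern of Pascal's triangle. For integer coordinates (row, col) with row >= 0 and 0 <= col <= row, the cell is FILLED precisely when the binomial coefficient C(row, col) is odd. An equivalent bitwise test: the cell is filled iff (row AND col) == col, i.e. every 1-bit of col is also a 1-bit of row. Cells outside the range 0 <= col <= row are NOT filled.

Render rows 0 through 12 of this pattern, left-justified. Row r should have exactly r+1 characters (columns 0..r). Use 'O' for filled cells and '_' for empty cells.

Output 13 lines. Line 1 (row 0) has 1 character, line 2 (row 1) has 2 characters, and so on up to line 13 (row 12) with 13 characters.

Answer: O
OO
O_O
OOOO
O___O
OO__OO
O_O_O_O
OOOOOOOO
O_______O
OO______OO
O_O_____O_O
OOOO____OOOO
O___O___O___O

Derivation:
r0=0: O
r1=1: OO
r2=10: O_O
r3=11: OOOO
r4=100: O___O
r5=101: OO__OO
r6=110: O_O_O_O
r7=111: OOOOOOOO
r8=1000: O_______O
r9=1001: OO______OO
r10=1010: O_O_____O_O
r11=1011: OOOO____OOOO
r12=1100: O___O___O___O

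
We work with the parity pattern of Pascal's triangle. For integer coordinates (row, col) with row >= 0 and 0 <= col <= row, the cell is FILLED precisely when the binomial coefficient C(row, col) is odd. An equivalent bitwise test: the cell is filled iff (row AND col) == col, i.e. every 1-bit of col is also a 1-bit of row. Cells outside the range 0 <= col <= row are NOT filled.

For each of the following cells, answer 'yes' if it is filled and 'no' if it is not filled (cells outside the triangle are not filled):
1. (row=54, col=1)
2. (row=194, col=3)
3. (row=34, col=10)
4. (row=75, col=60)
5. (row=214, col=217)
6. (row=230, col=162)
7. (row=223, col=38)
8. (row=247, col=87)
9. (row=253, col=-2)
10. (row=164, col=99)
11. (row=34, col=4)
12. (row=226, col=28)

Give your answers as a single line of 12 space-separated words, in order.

(54,1): row=0b110110, col=0b1, row AND col = 0b0 = 0; 0 != 1 -> empty
(194,3): row=0b11000010, col=0b11, row AND col = 0b10 = 2; 2 != 3 -> empty
(34,10): row=0b100010, col=0b1010, row AND col = 0b10 = 2; 2 != 10 -> empty
(75,60): row=0b1001011, col=0b111100, row AND col = 0b1000 = 8; 8 != 60 -> empty
(214,217): col outside [0, 214] -> not filled
(230,162): row=0b11100110, col=0b10100010, row AND col = 0b10100010 = 162; 162 == 162 -> filled
(223,38): row=0b11011111, col=0b100110, row AND col = 0b110 = 6; 6 != 38 -> empty
(247,87): row=0b11110111, col=0b1010111, row AND col = 0b1010111 = 87; 87 == 87 -> filled
(253,-2): col outside [0, 253] -> not filled
(164,99): row=0b10100100, col=0b1100011, row AND col = 0b100000 = 32; 32 != 99 -> empty
(34,4): row=0b100010, col=0b100, row AND col = 0b0 = 0; 0 != 4 -> empty
(226,28): row=0b11100010, col=0b11100, row AND col = 0b0 = 0; 0 != 28 -> empty

Answer: no no no no no yes no yes no no no no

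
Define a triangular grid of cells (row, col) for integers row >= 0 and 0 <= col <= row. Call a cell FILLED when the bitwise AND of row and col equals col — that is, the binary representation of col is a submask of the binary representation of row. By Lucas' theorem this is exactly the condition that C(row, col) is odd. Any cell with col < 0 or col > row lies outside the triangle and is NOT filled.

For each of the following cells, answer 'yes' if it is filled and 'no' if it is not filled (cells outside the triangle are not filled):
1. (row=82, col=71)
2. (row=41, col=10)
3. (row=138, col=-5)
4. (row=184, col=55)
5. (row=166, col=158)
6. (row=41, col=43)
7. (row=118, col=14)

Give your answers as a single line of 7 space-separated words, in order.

Answer: no no no no no no no

Derivation:
(82,71): row=0b1010010, col=0b1000111, row AND col = 0b1000010 = 66; 66 != 71 -> empty
(41,10): row=0b101001, col=0b1010, row AND col = 0b1000 = 8; 8 != 10 -> empty
(138,-5): col outside [0, 138] -> not filled
(184,55): row=0b10111000, col=0b110111, row AND col = 0b110000 = 48; 48 != 55 -> empty
(166,158): row=0b10100110, col=0b10011110, row AND col = 0b10000110 = 134; 134 != 158 -> empty
(41,43): col outside [0, 41] -> not filled
(118,14): row=0b1110110, col=0b1110, row AND col = 0b110 = 6; 6 != 14 -> empty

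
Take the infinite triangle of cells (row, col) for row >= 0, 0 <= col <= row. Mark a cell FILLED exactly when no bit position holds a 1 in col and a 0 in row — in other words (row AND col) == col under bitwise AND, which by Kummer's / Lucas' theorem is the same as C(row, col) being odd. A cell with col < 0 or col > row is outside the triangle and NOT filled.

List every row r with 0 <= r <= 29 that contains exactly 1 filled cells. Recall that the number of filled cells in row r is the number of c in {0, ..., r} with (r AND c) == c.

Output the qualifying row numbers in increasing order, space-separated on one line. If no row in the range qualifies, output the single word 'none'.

Answer: 0

Derivation:
Row r has 2^popcount(r) filled cells, so we need popcount(r) = log2(1) = 0.
Scan r = 0..29 and keep those with exactly 0 one-bits:
r=0=0 popcount=0 -> KEEP
r=1=1 popcount=1 -> skip
r=2=10 popcount=1 -> skip
r=3=11 popcount=2 -> skip
r=4=100 popcount=1 -> skip
r=5=101 popcount=2 -> skip
r=6=110 popcount=2 -> skip
r=7=111 popcount=3 -> skip
r=8=1000 popcount=1 -> skip
r=9=1001 popcount=2 -> skip
r=10=1010 popcount=2 -> skip
r=11=1011 popcount=3 -> skip
r=12=1100 popcount=2 -> skip
r=13=1101 popcount=3 -> skip
r=14=1110 popcount=3 -> skip
r=15=1111 popcount=4 -> skip
r=16=10000 popcount=1 -> skip
r=17=10001 popcount=2 -> skip
r=18=10010 popcount=2 -> skip
r=19=10011 popcount=3 -> skip
r=20=10100 popcount=2 -> skip
r=21=10101 popcount=3 -> skip
r=22=10110 popcount=3 -> skip
r=23=10111 popcount=4 -> skip
r=24=11000 popcount=2 -> skip
r=25=11001 popcount=3 -> skip
r=26=11010 popcount=3 -> skip
r=27=11011 popcount=4 -> skip
r=28=11100 popcount=3 -> skip
r=29=11101 popcount=4 -> skip
Kept rows: 0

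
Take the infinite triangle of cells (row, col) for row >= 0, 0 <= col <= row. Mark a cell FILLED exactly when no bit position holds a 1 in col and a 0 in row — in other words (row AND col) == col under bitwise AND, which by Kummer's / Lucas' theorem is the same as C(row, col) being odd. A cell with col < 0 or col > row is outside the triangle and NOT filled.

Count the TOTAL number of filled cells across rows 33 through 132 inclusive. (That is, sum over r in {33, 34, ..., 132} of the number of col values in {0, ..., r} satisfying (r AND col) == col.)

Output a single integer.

Answer: 1964

Derivation:
r33=100001 pc2: +4 =4
r34=100010 pc2: +4 =8
r35=100011 pc3: +8 =16
r36=100100 pc2: +4 =20
r37=100101 pc3: +8 =28
r38=100110 pc3: +8 =36
r39=100111 pc4: +16 =52
r40=101000 pc2: +4 =56
r41=101001 pc3: +8 =64
r42=101010 pc3: +8 =72
r43=101011 pc4: +16 =88
r44=101100 pc3: +8 =96
r45=101101 pc4: +16 =112
r46=101110 pc4: +16 =128
r47=101111 pc5: +32 =160
r48=110000 pc2: +4 =164
r49=110001 pc3: +8 =172
r50=110010 pc3: +8 =180
r51=110011 pc4: +16 =196
r52=110100 pc3: +8 =204
r53=110101 pc4: +16 =220
r54=110110 pc4: +16 =236
r55=110111 pc5: +32 =268
r56=111000 pc3: +8 =276
r57=111001 pc4: +16 =292
r58=111010 pc4: +16 =308
r59=111011 pc5: +32 =340
r60=111100 pc4: +16 =356
r61=111101 pc5: +32 =388
r62=111110 pc5: +32 =420
r63=111111 pc6: +64 =484
r64=1000000 pc1: +2 =486
r65=1000001 pc2: +4 =490
r66=1000010 pc2: +4 =494
r67=1000011 pc3: +8 =502
r68=1000100 pc2: +4 =506
r69=1000101 pc3: +8 =514
r70=1000110 pc3: +8 =522
r71=1000111 pc4: +16 =538
r72=1001000 pc2: +4 =542
r73=1001001 pc3: +8 =550
r74=1001010 pc3: +8 =558
r75=1001011 pc4: +16 =574
r76=1001100 pc3: +8 =582
r77=1001101 pc4: +16 =598
r78=1001110 pc4: +16 =614
r79=1001111 pc5: +32 =646
r80=1010000 pc2: +4 =650
r81=1010001 pc3: +8 =658
r82=1010010 pc3: +8 =666
r83=1010011 pc4: +16 =682
r84=1010100 pc3: +8 =690
r85=1010101 pc4: +16 =706
r86=1010110 pc4: +16 =722
r87=1010111 pc5: +32 =754
r88=1011000 pc3: +8 =762
r89=1011001 pc4: +16 =778
r90=1011010 pc4: +16 =794
r91=1011011 pc5: +32 =826
r92=1011100 pc4: +16 =842
r93=1011101 pc5: +32 =874
r94=1011110 pc5: +32 =906
r95=1011111 pc6: +64 =970
r96=1100000 pc2: +4 =974
r97=1100001 pc3: +8 =982
r98=1100010 pc3: +8 =990
r99=1100011 pc4: +16 =1006
r100=1100100 pc3: +8 =1014
r101=1100101 pc4: +16 =1030
r102=1100110 pc4: +16 =1046
r103=1100111 pc5: +32 =1078
r104=1101000 pc3: +8 =1086
r105=1101001 pc4: +16 =1102
r106=1101010 pc4: +16 =1118
r107=1101011 pc5: +32 =1150
r108=1101100 pc4: +16 =1166
r109=1101101 pc5: +32 =1198
r110=1101110 pc5: +32 =1230
r111=1101111 pc6: +64 =1294
r112=1110000 pc3: +8 =1302
r113=1110001 pc4: +16 =1318
r114=1110010 pc4: +16 =1334
r115=1110011 pc5: +32 =1366
r116=1110100 pc4: +16 =1382
r117=1110101 pc5: +32 =1414
r118=1110110 pc5: +32 =1446
r119=1110111 pc6: +64 =1510
r120=1111000 pc4: +16 =1526
r121=1111001 pc5: +32 =1558
r122=1111010 pc5: +32 =1590
r123=1111011 pc6: +64 =1654
r124=1111100 pc5: +32 =1686
r125=1111101 pc6: +64 =1750
r126=1111110 pc6: +64 =1814
r127=1111111 pc7: +128 =1942
r128=10000000 pc1: +2 =1944
r129=10000001 pc2: +4 =1948
r130=10000010 pc2: +4 =1952
r131=10000011 pc3: +8 =1960
r132=10000100 pc2: +4 =1964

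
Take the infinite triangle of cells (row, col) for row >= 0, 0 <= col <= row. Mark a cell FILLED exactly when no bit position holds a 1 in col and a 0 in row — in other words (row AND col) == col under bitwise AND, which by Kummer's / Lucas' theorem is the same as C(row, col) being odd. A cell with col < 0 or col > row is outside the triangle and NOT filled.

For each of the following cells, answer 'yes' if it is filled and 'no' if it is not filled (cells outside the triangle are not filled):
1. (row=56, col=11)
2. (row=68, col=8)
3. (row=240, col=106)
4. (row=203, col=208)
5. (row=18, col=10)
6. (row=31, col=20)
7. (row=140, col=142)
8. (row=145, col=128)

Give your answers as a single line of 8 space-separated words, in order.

(56,11): row=0b111000, col=0b1011, row AND col = 0b1000 = 8; 8 != 11 -> empty
(68,8): row=0b1000100, col=0b1000, row AND col = 0b0 = 0; 0 != 8 -> empty
(240,106): row=0b11110000, col=0b1101010, row AND col = 0b1100000 = 96; 96 != 106 -> empty
(203,208): col outside [0, 203] -> not filled
(18,10): row=0b10010, col=0b1010, row AND col = 0b10 = 2; 2 != 10 -> empty
(31,20): row=0b11111, col=0b10100, row AND col = 0b10100 = 20; 20 == 20 -> filled
(140,142): col outside [0, 140] -> not filled
(145,128): row=0b10010001, col=0b10000000, row AND col = 0b10000000 = 128; 128 == 128 -> filled

Answer: no no no no no yes no yes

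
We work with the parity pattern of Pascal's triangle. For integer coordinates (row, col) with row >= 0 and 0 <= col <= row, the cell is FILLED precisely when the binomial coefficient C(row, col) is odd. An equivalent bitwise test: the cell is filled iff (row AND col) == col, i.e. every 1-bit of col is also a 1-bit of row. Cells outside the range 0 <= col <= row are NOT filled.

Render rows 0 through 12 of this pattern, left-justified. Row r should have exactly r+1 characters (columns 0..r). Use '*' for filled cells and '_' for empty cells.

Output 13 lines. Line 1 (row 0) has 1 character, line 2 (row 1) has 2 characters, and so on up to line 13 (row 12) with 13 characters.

Answer: *
**
*_*
****
*___*
**__**
*_*_*_*
********
*_______*
**______**
*_*_____*_*
****____****
*___*___*___*

Derivation:
r0=0: *
r1=1: **
r2=10: *_*
r3=11: ****
r4=100: *___*
r5=101: **__**
r6=110: *_*_*_*
r7=111: ********
r8=1000: *_______*
r9=1001: **______**
r10=1010: *_*_____*_*
r11=1011: ****____****
r12=1100: *___*___*___*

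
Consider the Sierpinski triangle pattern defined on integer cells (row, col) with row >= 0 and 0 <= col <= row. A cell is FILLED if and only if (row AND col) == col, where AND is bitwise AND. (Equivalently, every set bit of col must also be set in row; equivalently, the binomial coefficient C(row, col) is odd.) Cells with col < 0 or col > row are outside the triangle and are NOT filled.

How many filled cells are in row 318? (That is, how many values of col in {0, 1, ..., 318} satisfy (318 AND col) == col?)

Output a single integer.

Answer: 64

Derivation:
318 in binary = 100111110
popcount(318) = number of 1-bits in 100111110 = 6
A col c satisfies (318 AND c) == c iff every set bit of c is also set in 318; each of the 6 set bits of 318 can independently be on or off in c.
count = 2^6 = 64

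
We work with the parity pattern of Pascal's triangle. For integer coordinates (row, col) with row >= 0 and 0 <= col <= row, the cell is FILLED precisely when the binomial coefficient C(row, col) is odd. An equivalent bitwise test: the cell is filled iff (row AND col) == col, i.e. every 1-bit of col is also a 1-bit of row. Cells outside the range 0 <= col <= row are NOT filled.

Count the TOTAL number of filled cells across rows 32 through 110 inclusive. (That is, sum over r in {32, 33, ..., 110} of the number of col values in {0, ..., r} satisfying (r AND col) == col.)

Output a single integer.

Answer: 1232

Derivation:
r32=100000 pc1: +2 =2
r33=100001 pc2: +4 =6
r34=100010 pc2: +4 =10
r35=100011 pc3: +8 =18
r36=100100 pc2: +4 =22
r37=100101 pc3: +8 =30
r38=100110 pc3: +8 =38
r39=100111 pc4: +16 =54
r40=101000 pc2: +4 =58
r41=101001 pc3: +8 =66
r42=101010 pc3: +8 =74
r43=101011 pc4: +16 =90
r44=101100 pc3: +8 =98
r45=101101 pc4: +16 =114
r46=101110 pc4: +16 =130
r47=101111 pc5: +32 =162
r48=110000 pc2: +4 =166
r49=110001 pc3: +8 =174
r50=110010 pc3: +8 =182
r51=110011 pc4: +16 =198
r52=110100 pc3: +8 =206
r53=110101 pc4: +16 =222
r54=110110 pc4: +16 =238
r55=110111 pc5: +32 =270
r56=111000 pc3: +8 =278
r57=111001 pc4: +16 =294
r58=111010 pc4: +16 =310
r59=111011 pc5: +32 =342
r60=111100 pc4: +16 =358
r61=111101 pc5: +32 =390
r62=111110 pc5: +32 =422
r63=111111 pc6: +64 =486
r64=1000000 pc1: +2 =488
r65=1000001 pc2: +4 =492
r66=1000010 pc2: +4 =496
r67=1000011 pc3: +8 =504
r68=1000100 pc2: +4 =508
r69=1000101 pc3: +8 =516
r70=1000110 pc3: +8 =524
r71=1000111 pc4: +16 =540
r72=1001000 pc2: +4 =544
r73=1001001 pc3: +8 =552
r74=1001010 pc3: +8 =560
r75=1001011 pc4: +16 =576
r76=1001100 pc3: +8 =584
r77=1001101 pc4: +16 =600
r78=1001110 pc4: +16 =616
r79=1001111 pc5: +32 =648
r80=1010000 pc2: +4 =652
r81=1010001 pc3: +8 =660
r82=1010010 pc3: +8 =668
r83=1010011 pc4: +16 =684
r84=1010100 pc3: +8 =692
r85=1010101 pc4: +16 =708
r86=1010110 pc4: +16 =724
r87=1010111 pc5: +32 =756
r88=1011000 pc3: +8 =764
r89=1011001 pc4: +16 =780
r90=1011010 pc4: +16 =796
r91=1011011 pc5: +32 =828
r92=1011100 pc4: +16 =844
r93=1011101 pc5: +32 =876
r94=1011110 pc5: +32 =908
r95=1011111 pc6: +64 =972
r96=1100000 pc2: +4 =976
r97=1100001 pc3: +8 =984
r98=1100010 pc3: +8 =992
r99=1100011 pc4: +16 =1008
r100=1100100 pc3: +8 =1016
r101=1100101 pc4: +16 =1032
r102=1100110 pc4: +16 =1048
r103=1100111 pc5: +32 =1080
r104=1101000 pc3: +8 =1088
r105=1101001 pc4: +16 =1104
r106=1101010 pc4: +16 =1120
r107=1101011 pc5: +32 =1152
r108=1101100 pc4: +16 =1168
r109=1101101 pc5: +32 =1200
r110=1101110 pc5: +32 =1232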